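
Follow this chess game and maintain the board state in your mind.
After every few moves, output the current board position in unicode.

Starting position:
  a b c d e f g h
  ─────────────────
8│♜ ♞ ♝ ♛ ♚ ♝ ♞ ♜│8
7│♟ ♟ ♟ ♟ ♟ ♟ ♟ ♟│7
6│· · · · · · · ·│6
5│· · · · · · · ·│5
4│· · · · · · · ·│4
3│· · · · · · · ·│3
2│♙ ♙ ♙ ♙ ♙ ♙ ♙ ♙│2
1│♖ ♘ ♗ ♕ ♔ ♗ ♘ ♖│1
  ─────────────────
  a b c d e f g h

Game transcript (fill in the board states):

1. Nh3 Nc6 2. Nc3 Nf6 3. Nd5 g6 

  a b c d e f g h
  ─────────────────
8│♜ · ♝ ♛ ♚ ♝ · ♜│8
7│♟ ♟ ♟ ♟ ♟ ♟ · ♟│7
6│· · ♞ · · ♞ ♟ ·│6
5│· · · ♘ · · · ·│5
4│· · · · · · · ·│4
3│· · · · · · · ♘│3
2│♙ ♙ ♙ ♙ ♙ ♙ ♙ ♙│2
1│♖ · ♗ ♕ ♔ ♗ · ♖│1
  ─────────────────
  a b c d e f g h

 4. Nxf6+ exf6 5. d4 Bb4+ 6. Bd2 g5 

  a b c d e f g h
  ─────────────────
8│♜ · ♝ ♛ ♚ · · ♜│8
7│♟ ♟ ♟ ♟ · ♟ · ♟│7
6│· · ♞ · · ♟ · ·│6
5│· · · · · · ♟ ·│5
4│· ♝ · ♙ · · · ·│4
3│· · · · · · · ♘│3
2│♙ ♙ ♙ ♗ ♙ ♙ ♙ ♙│2
1│♖ · · ♕ ♔ ♗ · ♖│1
  ─────────────────
  a b c d e f g h

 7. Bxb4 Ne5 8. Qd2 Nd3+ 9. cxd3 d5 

  a b c d e f g h
  ─────────────────
8│♜ · ♝ ♛ ♚ · · ♜│8
7│♟ ♟ ♟ · · ♟ · ♟│7
6│· · · · · ♟ · ·│6
5│· · · ♟ · · ♟ ·│5
4│· ♗ · ♙ · · · ·│4
3│· · · ♙ · · · ♘│3
2│♙ ♙ · ♕ ♙ ♙ ♙ ♙│2
1│♖ · · · ♔ ♗ · ♖│1
  ─────────────────
  a b c d e f g h

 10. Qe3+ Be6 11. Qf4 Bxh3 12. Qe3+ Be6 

  a b c d e f g h
  ─────────────────
8│♜ · · ♛ ♚ · · ♜│8
7│♟ ♟ ♟ · · ♟ · ♟│7
6│· · · · ♝ ♟ · ·│6
5│· · · ♟ · · ♟ ·│5
4│· ♗ · ♙ · · · ·│4
3│· · · ♙ ♕ · · ·│3
2│♙ ♙ · · ♙ ♙ ♙ ♙│2
1│♖ · · · ♔ ♗ · ♖│1
  ─────────────────
  a b c d e f g h

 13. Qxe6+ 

  a b c d e f g h
  ─────────────────
8│♜ · · ♛ ♚ · · ♜│8
7│♟ ♟ ♟ · · ♟ · ♟│7
6│· · · · ♕ ♟ · ·│6
5│· · · ♟ · · ♟ ·│5
4│· ♗ · ♙ · · · ·│4
3│· · · ♙ · · · ·│3
2│♙ ♙ · · ♙ ♙ ♙ ♙│2
1│♖ · · · ♔ ♗ · ♖│1
  ─────────────────
  a b c d e f g h


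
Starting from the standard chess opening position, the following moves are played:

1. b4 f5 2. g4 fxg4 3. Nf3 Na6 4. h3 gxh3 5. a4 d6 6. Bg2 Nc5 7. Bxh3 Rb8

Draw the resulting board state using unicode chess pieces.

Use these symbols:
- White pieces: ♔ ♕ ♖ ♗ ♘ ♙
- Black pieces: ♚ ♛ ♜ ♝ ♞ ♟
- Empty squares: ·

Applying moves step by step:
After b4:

♜ ♞ ♝ ♛ ♚ ♝ ♞ ♜
♟ ♟ ♟ ♟ ♟ ♟ ♟ ♟
· · · · · · · ·
· · · · · · · ·
· ♙ · · · · · ·
· · · · · · · ·
♙ · ♙ ♙ ♙ ♙ ♙ ♙
♖ ♘ ♗ ♕ ♔ ♗ ♘ ♖


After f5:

♜ ♞ ♝ ♛ ♚ ♝ ♞ ♜
♟ ♟ ♟ ♟ ♟ · ♟ ♟
· · · · · · · ·
· · · · · ♟ · ·
· ♙ · · · · · ·
· · · · · · · ·
♙ · ♙ ♙ ♙ ♙ ♙ ♙
♖ ♘ ♗ ♕ ♔ ♗ ♘ ♖


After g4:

♜ ♞ ♝ ♛ ♚ ♝ ♞ ♜
♟ ♟ ♟ ♟ ♟ · ♟ ♟
· · · · · · · ·
· · · · · ♟ · ·
· ♙ · · · · ♙ ·
· · · · · · · ·
♙ · ♙ ♙ ♙ ♙ · ♙
♖ ♘ ♗ ♕ ♔ ♗ ♘ ♖


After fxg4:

♜ ♞ ♝ ♛ ♚ ♝ ♞ ♜
♟ ♟ ♟ ♟ ♟ · ♟ ♟
· · · · · · · ·
· · · · · · · ·
· ♙ · · · · ♟ ·
· · · · · · · ·
♙ · ♙ ♙ ♙ ♙ · ♙
♖ ♘ ♗ ♕ ♔ ♗ ♘ ♖


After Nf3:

♜ ♞ ♝ ♛ ♚ ♝ ♞ ♜
♟ ♟ ♟ ♟ ♟ · ♟ ♟
· · · · · · · ·
· · · · · · · ·
· ♙ · · · · ♟ ·
· · · · · ♘ · ·
♙ · ♙ ♙ ♙ ♙ · ♙
♖ ♘ ♗ ♕ ♔ ♗ · ♖


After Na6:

♜ · ♝ ♛ ♚ ♝ ♞ ♜
♟ ♟ ♟ ♟ ♟ · ♟ ♟
♞ · · · · · · ·
· · · · · · · ·
· ♙ · · · · ♟ ·
· · · · · ♘ · ·
♙ · ♙ ♙ ♙ ♙ · ♙
♖ ♘ ♗ ♕ ♔ ♗ · ♖


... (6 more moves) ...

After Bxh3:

♜ · ♝ ♛ ♚ ♝ ♞ ♜
♟ ♟ ♟ · ♟ · ♟ ♟
· · · ♟ · · · ·
· · ♞ · · · · ·
♙ ♙ · · · · · ·
· · · · · ♘ · ♗
· · ♙ ♙ ♙ ♙ · ·
♖ ♘ ♗ ♕ ♔ · · ♖


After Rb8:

· ♜ ♝ ♛ ♚ ♝ ♞ ♜
♟ ♟ ♟ · ♟ · ♟ ♟
· · · ♟ · · · ·
· · ♞ · · · · ·
♙ ♙ · · · · · ·
· · · · · ♘ · ♗
· · ♙ ♙ ♙ ♙ · ·
♖ ♘ ♗ ♕ ♔ · · ♖



  a b c d e f g h
  ─────────────────
8│· ♜ ♝ ♛ ♚ ♝ ♞ ♜│8
7│♟ ♟ ♟ · ♟ · ♟ ♟│7
6│· · · ♟ · · · ·│6
5│· · ♞ · · · · ·│5
4│♙ ♙ · · · · · ·│4
3│· · · · · ♘ · ♗│3
2│· · ♙ ♙ ♙ ♙ · ·│2
1│♖ ♘ ♗ ♕ ♔ · · ♖│1
  ─────────────────
  a b c d e f g h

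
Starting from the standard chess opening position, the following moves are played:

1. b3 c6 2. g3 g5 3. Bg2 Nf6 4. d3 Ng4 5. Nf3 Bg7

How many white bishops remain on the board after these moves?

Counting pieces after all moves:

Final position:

  a b c d e f g h
  ─────────────────
8│♜ ♞ ♝ ♛ ♚ · · ♜│8
7│♟ ♟ · ♟ ♟ ♟ ♝ ♟│7
6│· · ♟ · · · · ·│6
5│· · · · · · ♟ ·│5
4│· · · · · · ♞ ·│4
3│· ♙ · ♙ · ♘ ♙ ·│3
2│♙ · ♙ · ♙ ♙ ♗ ♙│2
1│♖ ♘ ♗ ♕ ♔ · · ♖│1
  ─────────────────
  a b c d e f g h


2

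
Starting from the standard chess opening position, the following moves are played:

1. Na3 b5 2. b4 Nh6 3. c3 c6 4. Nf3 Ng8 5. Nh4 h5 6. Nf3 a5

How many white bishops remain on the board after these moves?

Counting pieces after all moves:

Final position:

  a b c d e f g h
  ─────────────────
8│♜ ♞ ♝ ♛ ♚ ♝ ♞ ♜│8
7│· · · ♟ ♟ ♟ ♟ ·│7
6│· · ♟ · · · · ·│6
5│♟ ♟ · · · · · ♟│5
4│· ♙ · · · · · ·│4
3│♘ · ♙ · · ♘ · ·│3
2│♙ · · ♙ ♙ ♙ ♙ ♙│2
1│♖ · ♗ ♕ ♔ ♗ · ♖│1
  ─────────────────
  a b c d e f g h


2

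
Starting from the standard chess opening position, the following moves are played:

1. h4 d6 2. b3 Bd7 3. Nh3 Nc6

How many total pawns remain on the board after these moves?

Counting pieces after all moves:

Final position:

  a b c d e f g h
  ─────────────────
8│♜ · · ♛ ♚ ♝ ♞ ♜│8
7│♟ ♟ ♟ ♝ ♟ ♟ ♟ ♟│7
6│· · ♞ ♟ · · · ·│6
5│· · · · · · · ·│5
4│· · · · · · · ♙│4
3│· ♙ · · · · · ♘│3
2│♙ · ♙ ♙ ♙ ♙ ♙ ·│2
1│♖ ♘ ♗ ♕ ♔ ♗ · ♖│1
  ─────────────────
  a b c d e f g h


16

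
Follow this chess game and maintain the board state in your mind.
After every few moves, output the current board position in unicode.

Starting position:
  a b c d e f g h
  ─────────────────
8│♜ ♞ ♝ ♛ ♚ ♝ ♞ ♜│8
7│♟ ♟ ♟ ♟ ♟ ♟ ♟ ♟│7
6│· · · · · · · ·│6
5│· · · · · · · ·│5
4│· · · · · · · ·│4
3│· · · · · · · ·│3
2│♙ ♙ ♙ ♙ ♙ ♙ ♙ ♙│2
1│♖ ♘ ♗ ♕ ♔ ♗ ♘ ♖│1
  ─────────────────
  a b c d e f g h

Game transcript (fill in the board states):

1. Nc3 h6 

  a b c d e f g h
  ─────────────────
8│♜ ♞ ♝ ♛ ♚ ♝ ♞ ♜│8
7│♟ ♟ ♟ ♟ ♟ ♟ ♟ ·│7
6│· · · · · · · ♟│6
5│· · · · · · · ·│5
4│· · · · · · · ·│4
3│· · ♘ · · · · ·│3
2│♙ ♙ ♙ ♙ ♙ ♙ ♙ ♙│2
1│♖ · ♗ ♕ ♔ ♗ ♘ ♖│1
  ─────────────────
  a b c d e f g h

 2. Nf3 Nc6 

  a b c d e f g h
  ─────────────────
8│♜ · ♝ ♛ ♚ ♝ ♞ ♜│8
7│♟ ♟ ♟ ♟ ♟ ♟ ♟ ·│7
6│· · ♞ · · · · ♟│6
5│· · · · · · · ·│5
4│· · · · · · · ·│4
3│· · ♘ · · ♘ · ·│3
2│♙ ♙ ♙ ♙ ♙ ♙ ♙ ♙│2
1│♖ · ♗ ♕ ♔ ♗ · ♖│1
  ─────────────────
  a b c d e f g h

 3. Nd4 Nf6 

  a b c d e f g h
  ─────────────────
8│♜ · ♝ ♛ ♚ ♝ · ♜│8
7│♟ ♟ ♟ ♟ ♟ ♟ ♟ ·│7
6│· · ♞ · · ♞ · ♟│6
5│· · · · · · · ·│5
4│· · · ♘ · · · ·│4
3│· · ♘ · · · · ·│3
2│♙ ♙ ♙ ♙ ♙ ♙ ♙ ♙│2
1│♖ · ♗ ♕ ♔ ♗ · ♖│1
  ─────────────────
  a b c d e f g h

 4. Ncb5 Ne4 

  a b c d e f g h
  ─────────────────
8│♜ · ♝ ♛ ♚ ♝ · ♜│8
7│♟ ♟ ♟ ♟ ♟ ♟ ♟ ·│7
6│· · ♞ · · · · ♟│6
5│· ♘ · · · · · ·│5
4│· · · ♘ ♞ · · ·│4
3│· · · · · · · ·│3
2│♙ ♙ ♙ ♙ ♙ ♙ ♙ ♙│2
1│♖ · ♗ ♕ ♔ ♗ · ♖│1
  ─────────────────
  a b c d e f g h

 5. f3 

  a b c d e f g h
  ─────────────────
8│♜ · ♝ ♛ ♚ ♝ · ♜│8
7│♟ ♟ ♟ ♟ ♟ ♟ ♟ ·│7
6│· · ♞ · · · · ♟│6
5│· ♘ · · · · · ·│5
4│· · · ♘ ♞ · · ·│4
3│· · · · · ♙ · ·│3
2│♙ ♙ ♙ ♙ ♙ · ♙ ♙│2
1│♖ · ♗ ♕ ♔ ♗ · ♖│1
  ─────────────────
  a b c d e f g h


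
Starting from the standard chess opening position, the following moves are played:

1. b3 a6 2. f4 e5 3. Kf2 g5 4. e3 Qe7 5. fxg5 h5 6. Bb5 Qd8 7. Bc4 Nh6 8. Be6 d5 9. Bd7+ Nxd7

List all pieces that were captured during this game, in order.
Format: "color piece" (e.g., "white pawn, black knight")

Tracking captures:
  fxg5: captured black pawn
  Nxd7: captured white bishop

black pawn, white bishop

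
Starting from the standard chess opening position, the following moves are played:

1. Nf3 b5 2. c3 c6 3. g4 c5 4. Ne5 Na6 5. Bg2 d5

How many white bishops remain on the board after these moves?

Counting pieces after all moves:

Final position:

  a b c d e f g h
  ─────────────────
8│♜ · ♝ ♛ ♚ ♝ ♞ ♜│8
7│♟ · · · ♟ ♟ ♟ ♟│7
6│♞ · · · · · · ·│6
5│· ♟ ♟ ♟ ♘ · · ·│5
4│· · · · · · ♙ ·│4
3│· · ♙ · · · · ·│3
2│♙ ♙ · ♙ ♙ ♙ ♗ ♙│2
1│♖ ♘ ♗ ♕ ♔ · · ♖│1
  ─────────────────
  a b c d e f g h


2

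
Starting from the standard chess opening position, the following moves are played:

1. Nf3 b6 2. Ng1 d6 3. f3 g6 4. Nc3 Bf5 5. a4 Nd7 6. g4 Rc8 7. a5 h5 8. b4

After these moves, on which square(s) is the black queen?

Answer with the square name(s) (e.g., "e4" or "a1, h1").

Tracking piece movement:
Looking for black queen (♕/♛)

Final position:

  a b c d e f g h
  ─────────────────
8│· · ♜ ♛ ♚ ♝ ♞ ♜│8
7│♟ · ♟ ♞ ♟ ♟ · ·│7
6│· ♟ · ♟ · · ♟ ·│6
5│♙ · · · · ♝ · ♟│5
4│· ♙ · · · · ♙ ·│4
3│· · ♘ · · ♙ · ·│3
2│· · ♙ ♙ ♙ · · ♙│2
1│♖ · ♗ ♕ ♔ ♗ ♘ ♖│1
  ─────────────────
  a b c d e f g h


d8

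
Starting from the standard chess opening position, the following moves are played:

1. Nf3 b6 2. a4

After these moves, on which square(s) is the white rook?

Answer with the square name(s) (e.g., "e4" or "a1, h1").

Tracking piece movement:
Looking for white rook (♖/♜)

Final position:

  a b c d e f g h
  ─────────────────
8│♜ ♞ ♝ ♛ ♚ ♝ ♞ ♜│8
7│♟ · ♟ ♟ ♟ ♟ ♟ ♟│7
6│· ♟ · · · · · ·│6
5│· · · · · · · ·│5
4│♙ · · · · · · ·│4
3│· · · · · ♘ · ·│3
2│· ♙ ♙ ♙ ♙ ♙ ♙ ♙│2
1│♖ ♘ ♗ ♕ ♔ ♗ · ♖│1
  ─────────────────
  a b c d e f g h


a1, h1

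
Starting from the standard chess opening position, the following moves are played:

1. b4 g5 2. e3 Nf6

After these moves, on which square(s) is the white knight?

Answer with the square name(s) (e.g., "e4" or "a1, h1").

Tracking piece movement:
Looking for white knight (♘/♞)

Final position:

  a b c d e f g h
  ─────────────────
8│♜ ♞ ♝ ♛ ♚ ♝ · ♜│8
7│♟ ♟ ♟ ♟ ♟ ♟ · ♟│7
6│· · · · · ♞ · ·│6
5│· · · · · · ♟ ·│5
4│· ♙ · · · · · ·│4
3│· · · · ♙ · · ·│3
2│♙ · ♙ ♙ · ♙ ♙ ♙│2
1│♖ ♘ ♗ ♕ ♔ ♗ ♘ ♖│1
  ─────────────────
  a b c d e f g h


b1, g1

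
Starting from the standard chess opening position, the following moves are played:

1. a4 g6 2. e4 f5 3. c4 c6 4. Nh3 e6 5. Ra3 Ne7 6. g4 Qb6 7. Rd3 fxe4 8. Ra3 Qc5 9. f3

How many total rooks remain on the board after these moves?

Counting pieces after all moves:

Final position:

  a b c d e f g h
  ─────────────────
8│♜ ♞ ♝ · ♚ ♝ · ♜│8
7│♟ ♟ · ♟ ♞ · · ♟│7
6│· · ♟ · ♟ · ♟ ·│6
5│· · ♛ · · · · ·│5
4│♙ · ♙ · ♟ · ♙ ·│4
3│♖ · · · · ♙ · ♘│3
2│· ♙ · ♙ · · · ♙│2
1│· ♘ ♗ ♕ ♔ ♗ · ♖│1
  ─────────────────
  a b c d e f g h


4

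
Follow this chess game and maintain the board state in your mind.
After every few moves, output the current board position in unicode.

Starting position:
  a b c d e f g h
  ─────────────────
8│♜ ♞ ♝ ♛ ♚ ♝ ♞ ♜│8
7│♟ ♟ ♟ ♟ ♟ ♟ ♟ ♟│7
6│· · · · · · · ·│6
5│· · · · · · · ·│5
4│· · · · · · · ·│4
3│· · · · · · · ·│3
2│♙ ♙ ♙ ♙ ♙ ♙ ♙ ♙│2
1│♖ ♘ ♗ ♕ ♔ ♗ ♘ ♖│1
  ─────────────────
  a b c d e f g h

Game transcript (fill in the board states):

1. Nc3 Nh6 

  a b c d e f g h
  ─────────────────
8│♜ ♞ ♝ ♛ ♚ ♝ · ♜│8
7│♟ ♟ ♟ ♟ ♟ ♟ ♟ ♟│7
6│· · · · · · · ♞│6
5│· · · · · · · ·│5
4│· · · · · · · ·│4
3│· · ♘ · · · · ·│3
2│♙ ♙ ♙ ♙ ♙ ♙ ♙ ♙│2
1│♖ · ♗ ♕ ♔ ♗ ♘ ♖│1
  ─────────────────
  a b c d e f g h

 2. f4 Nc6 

  a b c d e f g h
  ─────────────────
8│♜ · ♝ ♛ ♚ ♝ · ♜│8
7│♟ ♟ ♟ ♟ ♟ ♟ ♟ ♟│7
6│· · ♞ · · · · ♞│6
5│· · · · · · · ·│5
4│· · · · · ♙ · ·│4
3│· · ♘ · · · · ·│3
2│♙ ♙ ♙ ♙ ♙ · ♙ ♙│2
1│♖ · ♗ ♕ ♔ ♗ ♘ ♖│1
  ─────────────────
  a b c d e f g h

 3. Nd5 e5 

  a b c d e f g h
  ─────────────────
8│♜ · ♝ ♛ ♚ ♝ · ♜│8
7│♟ ♟ ♟ ♟ · ♟ ♟ ♟│7
6│· · ♞ · · · · ♞│6
5│· · · ♘ ♟ · · ·│5
4│· · · · · ♙ · ·│4
3│· · · · · · · ·│3
2│♙ ♙ ♙ ♙ ♙ · ♙ ♙│2
1│♖ · ♗ ♕ ♔ ♗ ♘ ♖│1
  ─────────────────
  a b c d e f g h

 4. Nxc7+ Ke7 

  a b c d e f g h
  ─────────────────
8│♜ · ♝ ♛ · ♝ · ♜│8
7│♟ ♟ ♘ ♟ ♚ ♟ ♟ ♟│7
6│· · ♞ · · · · ♞│6
5│· · · · ♟ · · ·│5
4│· · · · · ♙ · ·│4
3│· · · · · · · ·│3
2│♙ ♙ ♙ ♙ ♙ · ♙ ♙│2
1│♖ · ♗ ♕ ♔ ♗ ♘ ♖│1
  ─────────────────
  a b c d e f g h



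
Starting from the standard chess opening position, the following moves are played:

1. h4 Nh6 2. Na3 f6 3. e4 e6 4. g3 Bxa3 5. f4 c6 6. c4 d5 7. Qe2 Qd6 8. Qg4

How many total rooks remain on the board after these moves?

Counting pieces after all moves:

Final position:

  a b c d e f g h
  ─────────────────
8│♜ ♞ ♝ · ♚ · · ♜│8
7│♟ ♟ · · · · ♟ ♟│7
6│· · ♟ ♛ ♟ ♟ · ♞│6
5│· · · ♟ · · · ·│5
4│· · ♙ · ♙ ♙ ♕ ♙│4
3│♝ · · · · · ♙ ·│3
2│♙ ♙ · ♙ · · · ·│2
1│♖ · ♗ · ♔ ♗ ♘ ♖│1
  ─────────────────
  a b c d e f g h


4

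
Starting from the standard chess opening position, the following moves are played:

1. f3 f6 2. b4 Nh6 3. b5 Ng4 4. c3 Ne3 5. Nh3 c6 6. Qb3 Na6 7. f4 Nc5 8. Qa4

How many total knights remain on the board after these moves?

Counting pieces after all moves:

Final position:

  a b c d e f g h
  ─────────────────
8│♜ · ♝ ♛ ♚ ♝ · ♜│8
7│♟ ♟ · ♟ ♟ · ♟ ♟│7
6│· · ♟ · · ♟ · ·│6
5│· ♙ ♞ · · · · ·│5
4│♕ · · · · ♙ · ·│4
3│· · ♙ · ♞ · · ♘│3
2│♙ · · ♙ ♙ · ♙ ♙│2
1│♖ ♘ ♗ · ♔ ♗ · ♖│1
  ─────────────────
  a b c d e f g h


4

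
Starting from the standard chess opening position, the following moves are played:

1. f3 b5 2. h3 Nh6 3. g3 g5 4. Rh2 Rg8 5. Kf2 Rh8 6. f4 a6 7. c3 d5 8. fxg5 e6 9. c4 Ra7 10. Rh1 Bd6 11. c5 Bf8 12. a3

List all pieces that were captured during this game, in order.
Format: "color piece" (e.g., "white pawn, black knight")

Tracking captures:
  fxg5: captured black pawn

black pawn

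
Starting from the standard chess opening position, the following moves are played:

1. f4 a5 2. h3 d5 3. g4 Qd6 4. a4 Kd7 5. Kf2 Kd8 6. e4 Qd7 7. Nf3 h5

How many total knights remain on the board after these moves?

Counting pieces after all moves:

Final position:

  a b c d e f g h
  ─────────────────
8│♜ ♞ ♝ ♚ · ♝ ♞ ♜│8
7│· ♟ ♟ ♛ ♟ ♟ ♟ ·│7
6│· · · · · · · ·│6
5│♟ · · ♟ · · · ♟│5
4│♙ · · · ♙ ♙ ♙ ·│4
3│· · · · · ♘ · ♙│3
2│· ♙ ♙ ♙ · ♔ · ·│2
1│♖ ♘ ♗ ♕ · ♗ · ♖│1
  ─────────────────
  a b c d e f g h


4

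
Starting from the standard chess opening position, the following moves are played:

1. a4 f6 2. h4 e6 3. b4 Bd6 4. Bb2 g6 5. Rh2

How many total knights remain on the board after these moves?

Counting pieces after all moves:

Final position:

  a b c d e f g h
  ─────────────────
8│♜ ♞ ♝ ♛ ♚ · ♞ ♜│8
7│♟ ♟ ♟ ♟ · · · ♟│7
6│· · · ♝ ♟ ♟ ♟ ·│6
5│· · · · · · · ·│5
4│♙ ♙ · · · · · ♙│4
3│· · · · · · · ·│3
2│· ♗ ♙ ♙ ♙ ♙ ♙ ♖│2
1│♖ ♘ · ♕ ♔ ♗ ♘ ·│1
  ─────────────────
  a b c d e f g h


4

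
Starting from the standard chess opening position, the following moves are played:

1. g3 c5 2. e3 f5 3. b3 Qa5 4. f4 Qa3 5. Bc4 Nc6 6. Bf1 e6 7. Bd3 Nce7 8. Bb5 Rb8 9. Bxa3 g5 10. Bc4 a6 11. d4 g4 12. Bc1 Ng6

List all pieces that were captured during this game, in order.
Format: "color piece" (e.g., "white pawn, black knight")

Tracking captures:
  Bxa3: captured black queen

black queen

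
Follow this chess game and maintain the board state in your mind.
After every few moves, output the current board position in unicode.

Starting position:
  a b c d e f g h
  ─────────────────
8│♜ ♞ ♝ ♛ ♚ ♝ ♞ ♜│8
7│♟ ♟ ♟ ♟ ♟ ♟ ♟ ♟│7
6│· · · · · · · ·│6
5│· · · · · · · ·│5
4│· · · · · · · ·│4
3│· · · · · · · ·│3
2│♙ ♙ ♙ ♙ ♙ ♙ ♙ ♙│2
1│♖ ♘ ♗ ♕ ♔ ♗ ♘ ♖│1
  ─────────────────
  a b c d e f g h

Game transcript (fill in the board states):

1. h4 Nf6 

  a b c d e f g h
  ─────────────────
8│♜ ♞ ♝ ♛ ♚ ♝ · ♜│8
7│♟ ♟ ♟ ♟ ♟ ♟ ♟ ♟│7
6│· · · · · ♞ · ·│6
5│· · · · · · · ·│5
4│· · · · · · · ♙│4
3│· · · · · · · ·│3
2│♙ ♙ ♙ ♙ ♙ ♙ ♙ ·│2
1│♖ ♘ ♗ ♕ ♔ ♗ ♘ ♖│1
  ─────────────────
  a b c d e f g h

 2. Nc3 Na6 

  a b c d e f g h
  ─────────────────
8│♜ · ♝ ♛ ♚ ♝ · ♜│8
7│♟ ♟ ♟ ♟ ♟ ♟ ♟ ♟│7
6│♞ · · · · ♞ · ·│6
5│· · · · · · · ·│5
4│· · · · · · · ♙│4
3│· · ♘ · · · · ·│3
2│♙ ♙ ♙ ♙ ♙ ♙ ♙ ·│2
1│♖ · ♗ ♕ ♔ ♗ ♘ ♖│1
  ─────────────────
  a b c d e f g h

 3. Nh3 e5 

  a b c d e f g h
  ─────────────────
8│♜ · ♝ ♛ ♚ ♝ · ♜│8
7│♟ ♟ ♟ ♟ · ♟ ♟ ♟│7
6│♞ · · · · ♞ · ·│6
5│· · · · ♟ · · ·│5
4│· · · · · · · ♙│4
3│· · ♘ · · · · ♘│3
2│♙ ♙ ♙ ♙ ♙ ♙ ♙ ·│2
1│♖ · ♗ ♕ ♔ ♗ · ♖│1
  ─────────────────
  a b c d e f g h

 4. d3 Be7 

  a b c d e f g h
  ─────────────────
8│♜ · ♝ ♛ ♚ · · ♜│8
7│♟ ♟ ♟ ♟ ♝ ♟ ♟ ♟│7
6│♞ · · · · ♞ · ·│6
5│· · · · ♟ · · ·│5
4│· · · · · · · ♙│4
3│· · ♘ ♙ · · · ♘│3
2│♙ ♙ ♙ · ♙ ♙ ♙ ·│2
1│♖ · ♗ ♕ ♔ ♗ · ♖│1
  ─────────────────
  a b c d e f g h

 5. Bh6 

  a b c d e f g h
  ─────────────────
8│♜ · ♝ ♛ ♚ · · ♜│8
7│♟ ♟ ♟ ♟ ♝ ♟ ♟ ♟│7
6│♞ · · · · ♞ · ♗│6
5│· · · · ♟ · · ·│5
4│· · · · · · · ♙│4
3│· · ♘ ♙ · · · ♘│3
2│♙ ♙ ♙ · ♙ ♙ ♙ ·│2
1│♖ · · ♕ ♔ ♗ · ♖│1
  ─────────────────
  a b c d e f g h


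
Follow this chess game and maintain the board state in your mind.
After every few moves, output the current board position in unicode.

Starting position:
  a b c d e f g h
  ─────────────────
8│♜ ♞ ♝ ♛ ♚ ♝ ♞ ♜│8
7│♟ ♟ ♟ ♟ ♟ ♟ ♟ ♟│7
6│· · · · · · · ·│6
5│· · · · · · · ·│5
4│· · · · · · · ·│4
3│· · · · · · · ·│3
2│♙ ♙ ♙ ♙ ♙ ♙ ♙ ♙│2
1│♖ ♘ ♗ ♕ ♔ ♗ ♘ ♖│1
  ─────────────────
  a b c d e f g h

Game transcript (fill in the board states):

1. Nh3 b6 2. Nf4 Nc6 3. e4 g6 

  a b c d e f g h
  ─────────────────
8│♜ · ♝ ♛ ♚ ♝ ♞ ♜│8
7│♟ · ♟ ♟ ♟ ♟ · ♟│7
6│· ♟ ♞ · · · ♟ ·│6
5│· · · · · · · ·│5
4│· · · · ♙ ♘ · ·│4
3│· · · · · · · ·│3
2│♙ ♙ ♙ ♙ · ♙ ♙ ♙│2
1│♖ ♘ ♗ ♕ ♔ ♗ · ♖│1
  ─────────────────
  a b c d e f g h

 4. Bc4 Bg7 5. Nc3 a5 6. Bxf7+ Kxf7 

  a b c d e f g h
  ─────────────────
8│♜ · ♝ ♛ · · ♞ ♜│8
7│· · ♟ ♟ ♟ ♚ ♝ ♟│7
6│· ♟ ♞ · · · ♟ ·│6
5│♟ · · · · · · ·│5
4│· · · · ♙ ♘ · ·│4
3│· · ♘ · · · · ·│3
2│♙ ♙ ♙ ♙ · ♙ ♙ ♙│2
1│♖ · ♗ ♕ ♔ · · ♖│1
  ─────────────────
  a b c d e f g h

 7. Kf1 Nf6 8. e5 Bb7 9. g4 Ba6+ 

  a b c d e f g h
  ─────────────────
8│♜ · · ♛ · · · ♜│8
7│· · ♟ ♟ ♟ ♚ ♝ ♟│7
6│♝ ♟ ♞ · · ♞ ♟ ·│6
5│♟ · · · ♙ · · ·│5
4│· · · · · ♘ ♙ ·│4
3│· · ♘ · · · · ·│3
2│♙ ♙ ♙ ♙ · ♙ · ♙│2
1│♖ · ♗ ♕ · ♔ · ♖│1
  ─────────────────
  a b c d e f g h

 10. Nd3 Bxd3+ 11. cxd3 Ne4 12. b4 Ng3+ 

  a b c d e f g h
  ─────────────────
8│♜ · · ♛ · · · ♜│8
7│· · ♟ ♟ ♟ ♚ ♝ ♟│7
6│· ♟ ♞ · · · ♟ ·│6
5│♟ · · · ♙ · · ·│5
4│· ♙ · · · · ♙ ·│4
3│· · ♘ ♙ · · ♞ ·│3
2│♙ · · ♙ · ♙ · ♙│2
1│♖ · ♗ ♕ · ♔ · ♖│1
  ─────────────────
  a b c d e f g h

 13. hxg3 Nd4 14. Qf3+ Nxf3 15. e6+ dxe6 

  a b c d e f g h
  ─────────────────
8│♜ · · ♛ · · · ♜│8
7│· · ♟ · ♟ ♚ ♝ ♟│7
6│· ♟ · · ♟ · ♟ ·│6
5│♟ · · · · · · ·│5
4│· ♙ · · · · ♙ ·│4
3│· · ♘ ♙ · ♞ ♙ ·│3
2│♙ · · ♙ · ♙ · ·│2
1│♖ · ♗ · · ♔ · ♖│1
  ─────────────────
  a b c d e f g h



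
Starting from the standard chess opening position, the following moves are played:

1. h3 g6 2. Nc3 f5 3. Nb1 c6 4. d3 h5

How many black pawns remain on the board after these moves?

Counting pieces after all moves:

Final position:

  a b c d e f g h
  ─────────────────
8│♜ ♞ ♝ ♛ ♚ ♝ ♞ ♜│8
7│♟ ♟ · ♟ ♟ · · ·│7
6│· · ♟ · · · ♟ ·│6
5│· · · · · ♟ · ♟│5
4│· · · · · · · ·│4
3│· · · ♙ · · · ♙│3
2│♙ ♙ ♙ · ♙ ♙ ♙ ·│2
1│♖ ♘ ♗ ♕ ♔ ♗ ♘ ♖│1
  ─────────────────
  a b c d e f g h


8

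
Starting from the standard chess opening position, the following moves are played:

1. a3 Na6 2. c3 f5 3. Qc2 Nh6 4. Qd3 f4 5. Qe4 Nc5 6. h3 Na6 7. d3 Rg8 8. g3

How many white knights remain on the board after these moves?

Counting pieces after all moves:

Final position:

  a b c d e f g h
  ─────────────────
8│♜ · ♝ ♛ ♚ ♝ ♜ ·│8
7│♟ ♟ ♟ ♟ ♟ · ♟ ♟│7
6│♞ · · · · · · ♞│6
5│· · · · · · · ·│5
4│· · · · ♕ ♟ · ·│4
3│♙ · ♙ ♙ · · ♙ ♙│3
2│· ♙ · · ♙ ♙ · ·│2
1│♖ ♘ ♗ · ♔ ♗ ♘ ♖│1
  ─────────────────
  a b c d e f g h


2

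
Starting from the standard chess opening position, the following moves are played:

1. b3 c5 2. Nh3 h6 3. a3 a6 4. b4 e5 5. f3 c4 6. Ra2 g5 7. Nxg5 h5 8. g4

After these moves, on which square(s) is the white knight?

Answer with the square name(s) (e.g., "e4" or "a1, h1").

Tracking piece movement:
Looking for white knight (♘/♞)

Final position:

  a b c d e f g h
  ─────────────────
8│♜ ♞ ♝ ♛ ♚ ♝ ♞ ♜│8
7│· ♟ · ♟ · ♟ · ·│7
6│♟ · · · · · · ·│6
5│· · · · ♟ · ♘ ♟│5
4│· ♙ ♟ · · · ♙ ·│4
3│♙ · · · · ♙ · ·│3
2│♖ · ♙ ♙ ♙ · · ♙│2
1│· ♘ ♗ ♕ ♔ ♗ · ♖│1
  ─────────────────
  a b c d e f g h


b1, g5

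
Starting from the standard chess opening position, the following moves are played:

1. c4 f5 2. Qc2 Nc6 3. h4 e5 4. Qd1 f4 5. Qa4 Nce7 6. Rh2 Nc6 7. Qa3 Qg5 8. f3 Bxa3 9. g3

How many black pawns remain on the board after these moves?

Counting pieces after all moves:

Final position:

  a b c d e f g h
  ─────────────────
8│♜ · ♝ · ♚ · ♞ ♜│8
7│♟ ♟ ♟ ♟ · · ♟ ♟│7
6│· · ♞ · · · · ·│6
5│· · · · ♟ · ♛ ·│5
4│· · ♙ · · ♟ · ♙│4
3│♝ · · · · ♙ ♙ ·│3
2│♙ ♙ · ♙ ♙ · · ♖│2
1│♖ ♘ ♗ · ♔ ♗ ♘ ·│1
  ─────────────────
  a b c d e f g h


8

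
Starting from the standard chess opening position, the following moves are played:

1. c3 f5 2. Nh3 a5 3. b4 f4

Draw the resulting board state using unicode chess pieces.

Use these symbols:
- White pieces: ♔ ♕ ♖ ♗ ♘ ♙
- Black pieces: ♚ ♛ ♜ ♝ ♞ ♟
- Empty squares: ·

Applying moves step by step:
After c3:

♜ ♞ ♝ ♛ ♚ ♝ ♞ ♜
♟ ♟ ♟ ♟ ♟ ♟ ♟ ♟
· · · · · · · ·
· · · · · · · ·
· · · · · · · ·
· · ♙ · · · · ·
♙ ♙ · ♙ ♙ ♙ ♙ ♙
♖ ♘ ♗ ♕ ♔ ♗ ♘ ♖


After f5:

♜ ♞ ♝ ♛ ♚ ♝ ♞ ♜
♟ ♟ ♟ ♟ ♟ · ♟ ♟
· · · · · · · ·
· · · · · ♟ · ·
· · · · · · · ·
· · ♙ · · · · ·
♙ ♙ · ♙ ♙ ♙ ♙ ♙
♖ ♘ ♗ ♕ ♔ ♗ ♘ ♖


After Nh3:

♜ ♞ ♝ ♛ ♚ ♝ ♞ ♜
♟ ♟ ♟ ♟ ♟ · ♟ ♟
· · · · · · · ·
· · · · · ♟ · ·
· · · · · · · ·
· · ♙ · · · · ♘
♙ ♙ · ♙ ♙ ♙ ♙ ♙
♖ ♘ ♗ ♕ ♔ ♗ · ♖


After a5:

♜ ♞ ♝ ♛ ♚ ♝ ♞ ♜
· ♟ ♟ ♟ ♟ · ♟ ♟
· · · · · · · ·
♟ · · · · ♟ · ·
· · · · · · · ·
· · ♙ · · · · ♘
♙ ♙ · ♙ ♙ ♙ ♙ ♙
♖ ♘ ♗ ♕ ♔ ♗ · ♖


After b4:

♜ ♞ ♝ ♛ ♚ ♝ ♞ ♜
· ♟ ♟ ♟ ♟ · ♟ ♟
· · · · · · · ·
♟ · · · · ♟ · ·
· ♙ · · · · · ·
· · ♙ · · · · ♘
♙ · · ♙ ♙ ♙ ♙ ♙
♖ ♘ ♗ ♕ ♔ ♗ · ♖


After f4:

♜ ♞ ♝ ♛ ♚ ♝ ♞ ♜
· ♟ ♟ ♟ ♟ · ♟ ♟
· · · · · · · ·
♟ · · · · · · ·
· ♙ · · · ♟ · ·
· · ♙ · · · · ♘
♙ · · ♙ ♙ ♙ ♙ ♙
♖ ♘ ♗ ♕ ♔ ♗ · ♖



  a b c d e f g h
  ─────────────────
8│♜ ♞ ♝ ♛ ♚ ♝ ♞ ♜│8
7│· ♟ ♟ ♟ ♟ · ♟ ♟│7
6│· · · · · · · ·│6
5│♟ · · · · · · ·│5
4│· ♙ · · · ♟ · ·│4
3│· · ♙ · · · · ♘│3
2│♙ · · ♙ ♙ ♙ ♙ ♙│2
1│♖ ♘ ♗ ♕ ♔ ♗ · ♖│1
  ─────────────────
  a b c d e f g h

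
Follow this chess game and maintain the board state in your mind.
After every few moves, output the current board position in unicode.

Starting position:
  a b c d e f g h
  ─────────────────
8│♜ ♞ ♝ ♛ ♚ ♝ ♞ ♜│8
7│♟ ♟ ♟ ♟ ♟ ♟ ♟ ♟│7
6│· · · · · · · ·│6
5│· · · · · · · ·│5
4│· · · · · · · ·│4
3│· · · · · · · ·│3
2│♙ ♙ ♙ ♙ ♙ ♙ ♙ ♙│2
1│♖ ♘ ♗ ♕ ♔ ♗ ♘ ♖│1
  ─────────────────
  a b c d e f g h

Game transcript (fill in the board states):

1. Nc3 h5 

  a b c d e f g h
  ─────────────────
8│♜ ♞ ♝ ♛ ♚ ♝ ♞ ♜│8
7│♟ ♟ ♟ ♟ ♟ ♟ ♟ ·│7
6│· · · · · · · ·│6
5│· · · · · · · ♟│5
4│· · · · · · · ·│4
3│· · ♘ · · · · ·│3
2│♙ ♙ ♙ ♙ ♙ ♙ ♙ ♙│2
1│♖ · ♗ ♕ ♔ ♗ ♘ ♖│1
  ─────────────────
  a b c d e f g h

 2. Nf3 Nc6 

  a b c d e f g h
  ─────────────────
8│♜ · ♝ ♛ ♚ ♝ ♞ ♜│8
7│♟ ♟ ♟ ♟ ♟ ♟ ♟ ·│7
6│· · ♞ · · · · ·│6
5│· · · · · · · ♟│5
4│· · · · · · · ·│4
3│· · ♘ · · ♘ · ·│3
2│♙ ♙ ♙ ♙ ♙ ♙ ♙ ♙│2
1│♖ · ♗ ♕ ♔ ♗ · ♖│1
  ─────────────────
  a b c d e f g h

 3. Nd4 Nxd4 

  a b c d e f g h
  ─────────────────
8│♜ · ♝ ♛ ♚ ♝ ♞ ♜│8
7│♟ ♟ ♟ ♟ ♟ ♟ ♟ ·│7
6│· · · · · · · ·│6
5│· · · · · · · ♟│5
4│· · · ♞ · · · ·│4
3│· · ♘ · · · · ·│3
2│♙ ♙ ♙ ♙ ♙ ♙ ♙ ♙│2
1│♖ · ♗ ♕ ♔ ♗ · ♖│1
  ─────────────────
  a b c d e f g h

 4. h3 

  a b c d e f g h
  ─────────────────
8│♜ · ♝ ♛ ♚ ♝ ♞ ♜│8
7│♟ ♟ ♟ ♟ ♟ ♟ ♟ ·│7
6│· · · · · · · ·│6
5│· · · · · · · ♟│5
4│· · · ♞ · · · ·│4
3│· · ♘ · · · · ♙│3
2│♙ ♙ ♙ ♙ ♙ ♙ ♙ ·│2
1│♖ · ♗ ♕ ♔ ♗ · ♖│1
  ─────────────────
  a b c d e f g h


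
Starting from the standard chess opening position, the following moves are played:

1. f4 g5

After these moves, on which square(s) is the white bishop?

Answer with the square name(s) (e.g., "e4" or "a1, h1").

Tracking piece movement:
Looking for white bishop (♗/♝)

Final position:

  a b c d e f g h
  ─────────────────
8│♜ ♞ ♝ ♛ ♚ ♝ ♞ ♜│8
7│♟ ♟ ♟ ♟ ♟ ♟ · ♟│7
6│· · · · · · · ·│6
5│· · · · · · ♟ ·│5
4│· · · · · ♙ · ·│4
3│· · · · · · · ·│3
2│♙ ♙ ♙ ♙ ♙ · ♙ ♙│2
1│♖ ♘ ♗ ♕ ♔ ♗ ♘ ♖│1
  ─────────────────
  a b c d e f g h


c1, f1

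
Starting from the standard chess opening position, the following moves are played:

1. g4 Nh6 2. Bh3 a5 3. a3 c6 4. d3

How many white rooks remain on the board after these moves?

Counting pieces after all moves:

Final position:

  a b c d e f g h
  ─────────────────
8│♜ ♞ ♝ ♛ ♚ ♝ · ♜│8
7│· ♟ · ♟ ♟ ♟ ♟ ♟│7
6│· · ♟ · · · · ♞│6
5│♟ · · · · · · ·│5
4│· · · · · · ♙ ·│4
3│♙ · · ♙ · · · ♗│3
2│· ♙ ♙ · ♙ ♙ · ♙│2
1│♖ ♘ ♗ ♕ ♔ · ♘ ♖│1
  ─────────────────
  a b c d e f g h


2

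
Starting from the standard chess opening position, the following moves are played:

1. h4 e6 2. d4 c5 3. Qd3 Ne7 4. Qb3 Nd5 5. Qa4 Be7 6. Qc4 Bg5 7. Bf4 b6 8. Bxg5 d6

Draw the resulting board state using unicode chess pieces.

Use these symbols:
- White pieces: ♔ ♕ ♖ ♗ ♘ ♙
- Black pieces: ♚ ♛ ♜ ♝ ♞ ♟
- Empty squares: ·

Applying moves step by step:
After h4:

♜ ♞ ♝ ♛ ♚ ♝ ♞ ♜
♟ ♟ ♟ ♟ ♟ ♟ ♟ ♟
· · · · · · · ·
· · · · · · · ·
· · · · · · · ♙
· · · · · · · ·
♙ ♙ ♙ ♙ ♙ ♙ ♙ ·
♖ ♘ ♗ ♕ ♔ ♗ ♘ ♖


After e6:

♜ ♞ ♝ ♛ ♚ ♝ ♞ ♜
♟ ♟ ♟ ♟ · ♟ ♟ ♟
· · · · ♟ · · ·
· · · · · · · ·
· · · · · · · ♙
· · · · · · · ·
♙ ♙ ♙ ♙ ♙ ♙ ♙ ·
♖ ♘ ♗ ♕ ♔ ♗ ♘ ♖


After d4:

♜ ♞ ♝ ♛ ♚ ♝ ♞ ♜
♟ ♟ ♟ ♟ · ♟ ♟ ♟
· · · · ♟ · · ·
· · · · · · · ·
· · · ♙ · · · ♙
· · · · · · · ·
♙ ♙ ♙ · ♙ ♙ ♙ ·
♖ ♘ ♗ ♕ ♔ ♗ ♘ ♖


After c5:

♜ ♞ ♝ ♛ ♚ ♝ ♞ ♜
♟ ♟ · ♟ · ♟ ♟ ♟
· · · · ♟ · · ·
· · ♟ · · · · ·
· · · ♙ · · · ♙
· · · · · · · ·
♙ ♙ ♙ · ♙ ♙ ♙ ·
♖ ♘ ♗ ♕ ♔ ♗ ♘ ♖


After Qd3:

♜ ♞ ♝ ♛ ♚ ♝ ♞ ♜
♟ ♟ · ♟ · ♟ ♟ ♟
· · · · ♟ · · ·
· · ♟ · · · · ·
· · · ♙ · · · ♙
· · · ♕ · · · ·
♙ ♙ ♙ · ♙ ♙ ♙ ·
♖ ♘ ♗ · ♔ ♗ ♘ ♖


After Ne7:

♜ ♞ ♝ ♛ ♚ ♝ · ♜
♟ ♟ · ♟ ♞ ♟ ♟ ♟
· · · · ♟ · · ·
· · ♟ · · · · ·
· · · ♙ · · · ♙
· · · ♕ · · · ·
♙ ♙ ♙ · ♙ ♙ ♙ ·
♖ ♘ ♗ · ♔ ♗ ♘ ♖


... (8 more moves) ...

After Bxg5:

♜ ♞ ♝ ♛ ♚ · · ♜
♟ · · ♟ · ♟ ♟ ♟
· ♟ · · ♟ · · ·
· · ♟ ♞ · · ♗ ·
· · ♕ ♙ · · · ♙
· · · · · · · ·
♙ ♙ ♙ · ♙ ♙ ♙ ·
♖ ♘ · · ♔ ♗ ♘ ♖


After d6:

♜ ♞ ♝ ♛ ♚ · · ♜
♟ · · · · ♟ ♟ ♟
· ♟ · ♟ ♟ · · ·
· · ♟ ♞ · · ♗ ·
· · ♕ ♙ · · · ♙
· · · · · · · ·
♙ ♙ ♙ · ♙ ♙ ♙ ·
♖ ♘ · · ♔ ♗ ♘ ♖



  a b c d e f g h
  ─────────────────
8│♜ ♞ ♝ ♛ ♚ · · ♜│8
7│♟ · · · · ♟ ♟ ♟│7
6│· ♟ · ♟ ♟ · · ·│6
5│· · ♟ ♞ · · ♗ ·│5
4│· · ♕ ♙ · · · ♙│4
3│· · · · · · · ·│3
2│♙ ♙ ♙ · ♙ ♙ ♙ ·│2
1│♖ ♘ · · ♔ ♗ ♘ ♖│1
  ─────────────────
  a b c d e f g h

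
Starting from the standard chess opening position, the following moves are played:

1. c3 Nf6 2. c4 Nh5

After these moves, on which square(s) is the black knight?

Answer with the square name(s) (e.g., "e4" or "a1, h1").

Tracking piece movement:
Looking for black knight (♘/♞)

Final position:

  a b c d e f g h
  ─────────────────
8│♜ ♞ ♝ ♛ ♚ ♝ · ♜│8
7│♟ ♟ ♟ ♟ ♟ ♟ ♟ ♟│7
6│· · · · · · · ·│6
5│· · · · · · · ♞│5
4│· · ♙ · · · · ·│4
3│· · · · · · · ·│3
2│♙ ♙ · ♙ ♙ ♙ ♙ ♙│2
1│♖ ♘ ♗ ♕ ♔ ♗ ♘ ♖│1
  ─────────────────
  a b c d e f g h


b8, h5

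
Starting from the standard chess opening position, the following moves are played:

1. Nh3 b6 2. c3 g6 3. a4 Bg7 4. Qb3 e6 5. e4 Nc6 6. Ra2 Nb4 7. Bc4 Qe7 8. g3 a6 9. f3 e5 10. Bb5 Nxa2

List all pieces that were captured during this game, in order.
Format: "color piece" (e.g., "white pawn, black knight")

Tracking captures:
  Nxa2: captured white rook

white rook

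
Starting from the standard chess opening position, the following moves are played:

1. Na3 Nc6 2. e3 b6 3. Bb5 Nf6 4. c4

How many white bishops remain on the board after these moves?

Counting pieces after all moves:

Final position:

  a b c d e f g h
  ─────────────────
8│♜ · ♝ ♛ ♚ ♝ · ♜│8
7│♟ · ♟ ♟ ♟ ♟ ♟ ♟│7
6│· ♟ ♞ · · ♞ · ·│6
5│· ♗ · · · · · ·│5
4│· · ♙ · · · · ·│4
3│♘ · · · ♙ · · ·│3
2│♙ ♙ · ♙ · ♙ ♙ ♙│2
1│♖ · ♗ ♕ ♔ · ♘ ♖│1
  ─────────────────
  a b c d e f g h


2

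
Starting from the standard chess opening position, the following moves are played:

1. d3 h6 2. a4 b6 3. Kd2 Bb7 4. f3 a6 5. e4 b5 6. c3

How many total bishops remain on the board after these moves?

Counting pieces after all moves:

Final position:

  a b c d e f g h
  ─────────────────
8│♜ ♞ · ♛ ♚ ♝ ♞ ♜│8
7│· ♝ ♟ ♟ ♟ ♟ ♟ ·│7
6│♟ · · · · · · ♟│6
5│· ♟ · · · · · ·│5
4│♙ · · · ♙ · · ·│4
3│· · ♙ ♙ · ♙ · ·│3
2│· ♙ · ♔ · · ♙ ♙│2
1│♖ ♘ ♗ ♕ · ♗ ♘ ♖│1
  ─────────────────
  a b c d e f g h


4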